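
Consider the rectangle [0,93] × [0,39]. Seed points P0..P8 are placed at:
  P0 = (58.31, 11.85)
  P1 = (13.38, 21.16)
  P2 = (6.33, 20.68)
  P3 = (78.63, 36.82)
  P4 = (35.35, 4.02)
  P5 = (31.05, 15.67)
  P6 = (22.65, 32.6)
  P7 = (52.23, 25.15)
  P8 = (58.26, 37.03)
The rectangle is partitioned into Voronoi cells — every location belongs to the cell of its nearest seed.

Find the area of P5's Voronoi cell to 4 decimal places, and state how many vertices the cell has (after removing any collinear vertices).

Area of P5's cell: 349.7069 (4 vertices)

1. box [0,93]×[0,39]: [(0, 0) (93, 0) (93, 39) (0, 39)]
2. ⊥bis P5·P0 via (44.68,13.76): [(0, 0) (42.7518, 0) (48.2169, 39) (0, 39)]  |A|=1773.89
3. ⊥bis P5·P1 via (22.215,18.415): [(16.4935, 0) (42.7518, 0) (48.2169, 39) (28.6107, 39)]  |A|=894.3579
4. ⊥bis P5·P2 via (18.69,18.175): [(16.4935, 0) (42.7518, 0) (48.2169, 39) (28.6107, 39)]  |A|=894.3579
5. ⊥bis P5·P3 via (54.84,26.245): [(16.4935, 0) (42.7518, 0) (48.2169, 39) (28.6107, 39)]  |A|=894.3579
6. ⊥bis P5·P4 via (33.2,9.845): [(17.7845, 4.1552) (44.7276, 14.0998) (48.2169, 39) (28.6107, 39)]  |A|=659.6821
7. ⊥bis P5·P6 via (26.85,24.135): [(23.4713, 22.4586) (17.7845, 4.1552) (44.7276, 14.0998) (47.5748, 34.4178)]  |A|=446.1417
8. ⊥bis P5·P7 via (41.64,20.41): [(37.588, 29.4628) (23.4713, 22.4586) (17.7845, 4.1552) (44.5017, 14.0164)]  |A|=349.7069
9. ⊥bis P5·P8 via (44.655,26.35): [(37.588, 29.4628) (23.4713, 22.4586) (17.7845, 4.1552) (44.5017, 14.0164)]  |A|=349.7069
10. canonical 4-gon: [(37.588, 29.4628) (23.4713, 22.4586) (17.7845, 4.1552) (44.5017, 14.0164)]
11. shoelace: 349.7069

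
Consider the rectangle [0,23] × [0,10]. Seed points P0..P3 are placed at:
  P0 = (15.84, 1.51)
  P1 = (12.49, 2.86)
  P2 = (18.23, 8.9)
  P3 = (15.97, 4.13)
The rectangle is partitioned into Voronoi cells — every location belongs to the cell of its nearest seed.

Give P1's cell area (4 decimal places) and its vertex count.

1. box [0,23]×[0,10]: [(0, 0) (23, 0) (23, 10) (0, 10)]
2. ⊥bis P1·P0 via (14.165,2.185): [(0, 0) (13.2845, 0) (17.3143, 10) (0, 10)]  |A|=152.994
3. ⊥bis P1·P2 via (15.36,5.88): [(0, 0) (13.2845, 0) (15.5726, 5.678) (11.0247, 10) (0, 10)]  |A|=139.4019
4. ⊥bis P1·P3 via (14.23,3.495): [(0, 0) (13.2845, 0) (14.45, 2.8922) (12.2975, 8.7904) (11.0247, 10) (0, 10)]  |A|=133.093
5. canonical 6-gon: [(0, 0) (13.2845, 0) (14.45, 2.8922) (12.2975, 8.7904) (11.0247, 10) (0, 10)]
6. shoelace: 133.093

Area of P1's cell: 133.0930 (6 vertices)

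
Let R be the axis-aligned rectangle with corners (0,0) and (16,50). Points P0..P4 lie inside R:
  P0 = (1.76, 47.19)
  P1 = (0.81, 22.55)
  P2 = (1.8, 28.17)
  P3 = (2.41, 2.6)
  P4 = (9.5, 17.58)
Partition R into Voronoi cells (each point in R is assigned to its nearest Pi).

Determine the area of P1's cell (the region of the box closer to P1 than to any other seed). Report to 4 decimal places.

1. box [0,16]×[0,50]: [(0, 0) (16, 0) (16, 50) (0, 50)]
2. ⊥bis P1·P0 via (1.285,34.87): [(0, 34.9195) (0, 0) (16, 0) (16, 34.3027)]  |A|=553.7776
3. ⊥bis P1·P2 via (1.305,25.36): [(0, 25.5899) (0, 0) (16, 0) (16, 22.7714)]  |A|=386.8901
4. ⊥bis P1·P3 via (1.61,12.575): [(0, 25.5899) (0, 12.4459) (16, 13.7291) (16, 22.7714)]  |A|=177.4904
5. ⊥bis P1·P4 via (5.155,20.065): [(7.5538, 24.2592) (0, 25.5899) (0, 12.4459) (0.8358, 12.5129)]  |A|=54.327
6. canonical 4-gon: [(7.5538, 24.2592) (0, 25.5899) (0, 12.4459) (0.8358, 12.5129)]
7. shoelace: 54.327

Area of P1's cell: 54.3270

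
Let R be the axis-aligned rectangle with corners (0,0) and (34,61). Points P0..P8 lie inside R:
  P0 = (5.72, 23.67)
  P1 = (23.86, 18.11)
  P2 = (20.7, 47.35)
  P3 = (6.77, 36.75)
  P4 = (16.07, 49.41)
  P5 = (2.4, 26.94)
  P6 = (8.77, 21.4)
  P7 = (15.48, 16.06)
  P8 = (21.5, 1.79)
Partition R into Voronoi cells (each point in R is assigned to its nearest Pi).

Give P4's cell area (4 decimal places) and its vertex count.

Area of P4's cell: 316.6139 (4 vertices)

1. box [0,34]×[0,61]: [(0, 0) (34, 0) (34, 61) (0, 61)]
2. ⊥bis P4·P0 via (10.895,36.54): [(0, 40.9209) (34, 27.2495) (34, 61) (0, 61)]  |A|=915.1035
3. ⊥bis P4·P1 via (19.965,33.76): [(0, 40.9209) (18.6331, 33.4285) (34, 37.2531) (34, 61) (0, 61)]  |A|=838.2419
4. ⊥bis P4·P2 via (18.385,48.38): [(0, 40.9209) (12.7799, 35.7821) (23.9999, 61) (0, 61)]  |A|=430.9188
5. ⊥bis P4·P3 via (11.42,43.08): [(0, 51.4691) (14.8921, 40.5294) (23.9999, 61) (0, 61)]  |A|=316.6139
6. ⊥bis P4·P5 via (9.235,38.175): [(0, 51.4691) (14.8921, 40.5294) (23.9999, 61) (0, 61)]  |A|=316.6139
7. ⊥bis P4·P6 via (12.42,35.405): [(0, 51.4691) (14.8921, 40.5294) (23.9999, 61) (0, 61)]  |A|=316.6139
8. ⊥bis P4·P7 via (15.775,32.735): [(0, 51.4691) (14.8921, 40.5294) (23.9999, 61) (0, 61)]  |A|=316.6139
9. ⊥bis P4·P8 via (18.785,25.6): [(0, 51.4691) (14.8921, 40.5294) (23.9999, 61) (0, 61)]  |A|=316.6139
10. canonical 4-gon: [(0, 51.4691) (14.8921, 40.5294) (23.9999, 61) (0, 61)]
11. shoelace: 316.6139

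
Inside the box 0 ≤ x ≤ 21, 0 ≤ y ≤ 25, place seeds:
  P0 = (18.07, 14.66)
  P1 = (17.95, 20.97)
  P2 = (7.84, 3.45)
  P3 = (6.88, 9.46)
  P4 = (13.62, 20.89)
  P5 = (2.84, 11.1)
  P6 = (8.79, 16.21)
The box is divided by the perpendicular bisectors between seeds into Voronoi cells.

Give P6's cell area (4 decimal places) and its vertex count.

1. box [0,21]×[0,25]: [(0, 0) (21, 0) (21, 25) (0, 25)]
2. ⊥bis P6·P0 via (13.43,15.435): [(0, 0) (10.852, 0) (15.0276, 25) (0, 25)]  |A|=323.4945
3. ⊥bis P6·P1 via (13.37,18.59): [(0, 0) (10.852, 0) (13.8142, 17.7352) (10.039, 25) (0, 25)]  |A|=305.374
4. ⊥bis P6·P2 via (8.315,9.83): [(0, 10.4491) (12.4425, 9.5227) (13.8142, 17.7352) (10.039, 25) (0, 25)]  |A|=188.6979
5. ⊥bis P6·P3 via (7.835,12.835): [(0, 15.052) (12.7628, 11.4406) (13.8142, 17.7352) (10.039, 25) (0, 25)]  |A|=147.2444
6. ⊥bis P6·P4 via (11.205,18.55): [(0, 15.052) (12.7628, 11.4406) (13.5466, 16.1333) (4.9553, 25) (0, 25)]  |A|=120.7109
7. ⊥bis P6·P5 via (5.815,13.655): [(0, 20.4259) (6.0968, 13.3268) (12.7628, 11.4406) (13.5466, 16.1333) (4.9553, 25) (0, 25)]  |A|=104.3291
8. canonical 6-gon: [(0, 20.4259) (6.0968, 13.3268) (12.7628, 11.4406) (13.5466, 16.1333) (4.9553, 25) (0, 25)]
9. shoelace: 104.3291

Area of P6's cell: 104.3291 (6 vertices)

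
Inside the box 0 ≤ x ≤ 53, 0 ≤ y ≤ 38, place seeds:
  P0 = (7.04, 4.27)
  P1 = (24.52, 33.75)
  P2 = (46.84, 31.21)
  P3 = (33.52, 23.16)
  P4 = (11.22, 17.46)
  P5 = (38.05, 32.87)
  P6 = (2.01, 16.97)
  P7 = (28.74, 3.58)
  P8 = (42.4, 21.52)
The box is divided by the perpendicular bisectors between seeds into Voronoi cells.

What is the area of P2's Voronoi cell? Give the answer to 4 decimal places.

1. box [0,53]×[0,38]: [(0, 0) (53, 0) (53, 38) (0, 38)]
2. ⊥bis P2·P0 via (26.94,17.74): [(38.9479, 0) (53, 0) (53, 38) (13.2263, 38)]  |A|=1022.6892
3. ⊥bis P2·P1 via (35.68,32.48): [(32.9861, 8.8077) (38.9479, 0) (53, 0) (53, 38) (36.3082, 38)]  |A|=685.7834
4. ⊥bis P2·P3 via (40.18,27.185): [(35.886, 34.2901) (53, 5.9723) (53, 38) (36.3082, 38)]  |A|=305.0237
5. ⊥bis P2·P4 via (29.03,24.335): [(35.886, 34.2901) (53, 5.9723) (53, 38) (36.3082, 38)]  |A|=305.0237
6. ⊥bis P2·P5 via (42.445,32.04): [(41.2072, 25.4854) (53, 5.9723) (53, 38) (43.5706, 38)]  |A|=247.8518
7. ⊥bis P2·P6 via (24.425,24.09): [(41.2072, 25.4854) (53, 5.9723) (53, 38) (43.5706, 38)]  |A|=247.8518
8. ⊥bis P2·P7 via (37.79,17.395): [(41.2072, 25.4854) (51.5405, 8.3873) (53, 7.4312) (53, 38) (43.5706, 38)]  |A|=246.7872
9. ⊥bis P2·P8 via (44.62,26.365): [(41.6318, 27.7342) (53, 22.5252) (53, 38) (43.5706, 38)]  |A|=136.3602
10. canonical 4-gon: [(41.6318, 27.7342) (53, 22.5252) (53, 38) (43.5706, 38)]
11. shoelace: 136.3602

Area of P2's cell: 136.3602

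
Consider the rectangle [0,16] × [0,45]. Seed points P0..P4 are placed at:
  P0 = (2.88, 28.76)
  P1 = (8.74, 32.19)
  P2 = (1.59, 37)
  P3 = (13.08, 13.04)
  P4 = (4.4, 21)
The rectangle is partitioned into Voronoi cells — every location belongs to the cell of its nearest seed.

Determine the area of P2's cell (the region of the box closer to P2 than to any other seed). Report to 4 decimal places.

1. box [0,16]×[0,45]: [(0, 0) (16, 0) (16, 45) (0, 45)]
2. ⊥bis P2·P0 via (2.235,32.88): [(0, 32.5301) (16, 35.035) (16, 45) (0, 45)]  |A|=179.4795
3. ⊥bis P2·P1 via (5.165,34.595): [(0, 32.5301) (4.2204, 33.1908) (12.1647, 45) (0, 45)]  |A|=98.1415
4. ⊥bis P2·P3 via (7.335,25.02): [(0, 32.5301) (4.2204, 33.1908) (12.1647, 45) (0, 45)]  |A|=98.1415
5. ⊥bis P2·P4 via (2.995,29): [(0, 32.5301) (4.2204, 33.1908) (12.1647, 45) (0, 45)]  |A|=98.1415
6. canonical 4-gon: [(0, 32.5301) (4.2204, 33.1908) (12.1647, 45) (0, 45)]
7. shoelace: 98.1415

Area of P2's cell: 98.1415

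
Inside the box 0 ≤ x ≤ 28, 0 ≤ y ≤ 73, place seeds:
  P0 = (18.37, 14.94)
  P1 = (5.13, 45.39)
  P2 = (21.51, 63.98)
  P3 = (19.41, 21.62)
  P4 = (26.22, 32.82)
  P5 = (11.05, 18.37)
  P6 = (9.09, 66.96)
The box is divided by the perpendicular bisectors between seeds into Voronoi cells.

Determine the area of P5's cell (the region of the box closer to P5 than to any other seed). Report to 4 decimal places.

Area of P5's cell: 378.1370

1. box [0,28]×[0,73]: [(0, 0) (28, 0) (28, 73) (0, 73)]
2. ⊥bis P5·P0 via (14.71,16.655): [(0, 0) (6.9058, 0) (28, 45.0173) (28, 73) (0, 73)]  |A|=1569.198
3. ⊥bis P5·P1 via (8.09,31.88): [(0, 30.1075) (0, 0) (6.9058, 0) (23.4177, 35.2383)]  |A|=474.1991
4. ⊥bis P5·P2 via (16.28,41.175): [(0, 30.1075) (0, 0) (6.9058, 0) (23.4177, 35.2383)]  |A|=474.1991
5. ⊥bis P5·P3 via (15.23,19.995): [(10.4119, 32.3887) (0, 30.1075) (0, 0) (6.9058, 0) (15.7039, 18.776)]  |A|=378.137
6. ⊥bis P5·P4 via (18.635,25.595): [(10.4119, 32.3887) (0, 30.1075) (0, 0) (6.9058, 0) (15.7039, 18.776)]  |A|=378.137
7. ⊥bis P5·P6 via (10.07,42.665): [(10.4119, 32.3887) (0, 30.1075) (0, 0) (6.9058, 0) (15.7039, 18.776)]  |A|=378.137
8. canonical 5-gon: [(10.4119, 32.3887) (0, 30.1075) (0, 0) (6.9058, 0) (15.7039, 18.776)]
9. shoelace: 378.137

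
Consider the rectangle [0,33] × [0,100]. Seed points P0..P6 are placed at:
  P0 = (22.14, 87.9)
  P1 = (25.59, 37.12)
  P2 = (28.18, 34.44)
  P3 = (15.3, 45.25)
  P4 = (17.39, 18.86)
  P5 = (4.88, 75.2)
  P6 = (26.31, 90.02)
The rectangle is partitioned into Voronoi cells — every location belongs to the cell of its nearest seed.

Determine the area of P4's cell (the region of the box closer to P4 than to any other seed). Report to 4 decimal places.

1. box [0,33]×[0,100]: [(0, 0) (33, 0) (33, 100) (0, 100)]
2. ⊥bis P4·P0 via (19.765,53.38): [(0, 54.7398) (0, 0) (33, 0) (33, 52.4694)]  |A|=1768.9529
3. ⊥bis P4·P1 via (21.49,27.99): [(0, 37.6405) (0, 0) (33, 0) (33, 22.8212)]  |A|=997.6182
4. ⊥bis P4·P2 via (22.785,26.65): [(19.67, 28.8073) (0, 37.6405) (0, 0) (33, 0) (33, 19.5756)]  |A|=975.9859
5. ⊥bis P4·P3 via (16.345,32.055): [(19.67, 28.8073) (13.0237, 31.792) (0, 30.7605) (0, 0) (33, 0) (33, 19.5756)]  |A|=931.1847
6. ⊥bis P4·P5 via (11.135,47.03): [(19.67, 28.8073) (13.0237, 31.792) (0, 30.7605) (0, 0) (33, 0) (33, 19.5756)]  |A|=931.1847
7. ⊥bis P4·P6 via (21.85,54.44): [(19.67, 28.8073) (13.0237, 31.792) (0, 30.7605) (0, 0) (33, 0) (33, 19.5756)]  |A|=931.1847
8. canonical 6-gon: [(19.67, 28.8073) (13.0237, 31.792) (0, 30.7605) (0, 0) (33, 0) (33, 19.5756)]
9. shoelace: 931.1847

Area of P4's cell: 931.1847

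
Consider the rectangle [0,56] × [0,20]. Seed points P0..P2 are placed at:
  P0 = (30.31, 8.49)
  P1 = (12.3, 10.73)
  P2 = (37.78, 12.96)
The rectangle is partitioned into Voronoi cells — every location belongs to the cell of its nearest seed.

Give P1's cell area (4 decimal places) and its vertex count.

Area of P1's cell: 427.0701 (4 vertices)

1. box [0,56]×[0,20]: [(0, 0) (56, 0) (56, 20) (0, 20)]
2. ⊥bis P1·P0 via (21.305,9.61): [(0, 0) (20.1098, 0) (22.5973, 20) (0, 20)]  |A|=427.0701
3. ⊥bis P1·P2 via (25.04,11.845): [(0, 0) (20.1098, 0) (22.5973, 20) (0, 20)]  |A|=427.0701
4. canonical 4-gon: [(0, 0) (20.1098, 0) (22.5973, 20) (0, 20)]
5. shoelace: 427.0701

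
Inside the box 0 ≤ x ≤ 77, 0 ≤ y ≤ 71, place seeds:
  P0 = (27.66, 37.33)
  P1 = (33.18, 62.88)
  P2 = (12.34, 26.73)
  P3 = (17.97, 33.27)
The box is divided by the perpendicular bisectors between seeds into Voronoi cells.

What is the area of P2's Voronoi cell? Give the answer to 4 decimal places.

1. box [0,77]×[0,71]: [(0, 0) (77, 0) (77, 71) (0, 71)]
2. ⊥bis P2·P0 via (20,32.03): [(0, 60.9357) (0, 0) (42.1617, 0)]  |A|=1284.577
3. ⊥bis P2·P1 via (22.76,44.805): [(3.4644, 55.9287) (0, 57.9258) (0, 0) (42.1617, 0)]  |A|=1279.3635
4. ⊥bis P2·P3 via (15.155,30): [(30.6101, 16.6953) (0, 43.0463) (0, 0) (42.1617, 0)]  |A|=1010.7788
5. canonical 4-gon: [(30.6101, 16.6953) (0, 43.0463) (0, 0) (42.1617, 0)]
6. shoelace: 1010.7788

Area of P2's cell: 1010.7788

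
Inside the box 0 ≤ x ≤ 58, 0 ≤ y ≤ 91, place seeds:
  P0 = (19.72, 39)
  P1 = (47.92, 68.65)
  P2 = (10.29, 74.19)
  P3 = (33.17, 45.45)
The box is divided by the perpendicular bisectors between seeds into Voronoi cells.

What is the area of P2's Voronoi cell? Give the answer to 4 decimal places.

Area of P2's cell: 1003.5980

1. box [0,58]×[0,91]: [(0, 0) (58, 0) (58, 91) (0, 91)]
2. ⊥bis P2·P0 via (15.005,56.595): [(0, 52.5741) (58, 68.1165) (58, 91) (0, 91)]  |A|=1777.9729
3. ⊥bis P2·P1 via (29.105,71.42): [(0, 52.5741) (27.4119, 59.9197) (31.9876, 91) (0, 91)]  |A|=1023.7561
4. ⊥bis P2·P3 via (21.73,59.82): [(0, 52.5741) (19.0358, 57.6752) (28.1496, 64.9307) (31.9876, 91) (0, 91)]  |A|=1003.598
5. canonical 5-gon: [(0, 52.5741) (19.0358, 57.6752) (28.1496, 64.9307) (31.9876, 91) (0, 91)]
6. shoelace: 1003.598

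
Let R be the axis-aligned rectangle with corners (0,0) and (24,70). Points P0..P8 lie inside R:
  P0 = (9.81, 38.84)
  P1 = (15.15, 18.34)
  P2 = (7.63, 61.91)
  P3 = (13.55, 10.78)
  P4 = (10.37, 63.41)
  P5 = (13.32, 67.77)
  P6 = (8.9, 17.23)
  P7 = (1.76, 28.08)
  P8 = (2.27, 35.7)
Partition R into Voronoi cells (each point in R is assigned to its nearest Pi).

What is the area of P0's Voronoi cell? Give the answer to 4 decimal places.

1. box [0,24]×[0,70]: [(0, 0) (24, 0) (24, 70) (0, 70)]
2. ⊥bis P0·P1 via (12.48,28.59): [(0, 25.3391) (24, 31.5908) (24, 70) (0, 70)]  |A|=996.8408
3. ⊥bis P0·P2 via (8.72,50.375): [(0, 49.551) (0, 25.3391) (24, 31.5908) (24, 51.8189)]  |A|=533.2795
4. ⊥bis P0·P3 via (11.68,24.81): [(0, 49.551) (0, 25.3391) (24, 31.5908) (24, 51.8189)]  |A|=533.2795
5. ⊥bis P0·P4 via (10.09,51.125): [(15.3808, 51.0044) (0, 49.551) (0, 25.3391) (24, 31.5908) (24, 50.808)]  |A|=528.9228
6. ⊥bis P0·P5 via (11.565,53.305): [(15.3808, 51.0044) (0, 49.551) (0, 25.3391) (24, 31.5908) (24, 50.808)]  |A|=528.9228
7. ⊥bis P0·P6 via (9.355,28.035): [(15.3808, 51.0044) (0, 49.551) (0, 28.4289) (10.211, 27.999) (24, 31.5908) (24, 50.808)]  |A|=513.1477
8. ⊥bis P0·P7 via (5.785,33.46): [(15.3808, 51.0044) (0, 49.551) (0, 37.788) (12.3424, 28.5542) (24, 31.5908) (24, 50.808)]  |A|=452.0984
9. ⊥bis P0·P8 via (6.04,37.27): [(15.3808, 51.0044) (0.8906, 49.6352) (8.4601, 31.4586) (12.3424, 28.5542) (24, 31.5908) (24, 50.808)]  |A|=393.9278
10. canonical 6-gon: [(15.3808, 51.0044) (0.8906, 49.6352) (8.4601, 31.4586) (12.3424, 28.5542) (24, 31.5908) (24, 50.808)]
11. shoelace: 393.9278

Area of P0's cell: 393.9278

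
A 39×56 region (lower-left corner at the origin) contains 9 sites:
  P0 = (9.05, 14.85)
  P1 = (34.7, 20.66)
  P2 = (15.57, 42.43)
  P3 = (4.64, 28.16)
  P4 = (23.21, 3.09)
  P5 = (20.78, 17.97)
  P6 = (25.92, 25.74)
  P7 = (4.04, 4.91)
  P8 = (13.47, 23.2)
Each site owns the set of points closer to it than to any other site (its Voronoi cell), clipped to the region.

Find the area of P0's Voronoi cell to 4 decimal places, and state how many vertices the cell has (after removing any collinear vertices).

1. box [0,39]×[0,56]: [(0, 0) (39, 0) (39, 56) (0, 56)]
2. ⊥bis P0·P1 via (21.875,17.755): [(0, 0) (25.8967, 0) (13.2121, 56) (0, 56)]  |A|=1095.0463
3. ⊥bis P0·P2 via (12.31,28.64): [(0, 31.5501) (0, 0) (25.8967, 0) (19.8111, 26.8667)]  |A|=660.4009
4. ⊥bis P0·P3 via (6.845,21.505): [(0, 19.237) (0, 0) (25.8967, 0) (20.0356, 25.8754)]  |A|=527.7575
5. ⊥bis P0·P4 via (16.13,8.97): [(0, 19.237) (0, 0) (8.6803, 0) (22.2074, 16.2877) (20.0356, 25.8754)]  |A|=387.5505
6. ⊥bis P0·P5 via (14.915,16.41): [(13.016, 23.5496) (0, 19.237) (0, 0) (8.6803, 0) (16.7086, 9.6667)]  |A|=300.9796
7. ⊥bis P0·P6 via (17.485,20.295): [(13.016, 23.5496) (0, 19.237) (0, 0) (8.6803, 0) (16.7086, 9.6667)]  |A|=300.9796
8. ⊥bis P0·P7 via (6.545,9.88): [(13.016, 23.5496) (0, 19.237) (0, 13.1788) (13.8344, 6.2059) (16.7086, 9.6667)]  |A|=182.8839
9. ⊥bis P0·P8 via (11.26,19.025): [(14.7044, 17.2017) (6.6789, 21.45) (0, 19.237) (0, 13.1788) (13.8344, 6.2059) (16.7086, 9.6667)]  |A|=160.9977
10. canonical 6-gon: [(14.7044, 17.2017) (6.6789, 21.45) (0, 19.237) (0, 13.1788) (13.8344, 6.2059) (16.7086, 9.6667)]
11. shoelace: 160.9977

Area of P0's cell: 160.9977 (6 vertices)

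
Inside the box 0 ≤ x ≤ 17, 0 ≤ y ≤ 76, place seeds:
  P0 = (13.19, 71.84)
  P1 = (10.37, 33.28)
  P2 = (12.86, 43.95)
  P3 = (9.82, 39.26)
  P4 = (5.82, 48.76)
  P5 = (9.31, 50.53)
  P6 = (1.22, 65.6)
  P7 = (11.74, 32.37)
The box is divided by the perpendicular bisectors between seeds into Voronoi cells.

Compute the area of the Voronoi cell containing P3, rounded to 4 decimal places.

1. box [0,17]×[0,76]: [(0, 0) (17, 0) (17, 76) (0, 76)]
2. ⊥bis P3·P0 via (11.505,55.55): [(0, 56.7401) (0, 0) (17, 0) (17, 54.9816)]  |A|=949.6341
3. ⊥bis P3·P1 via (10.095,36.27): [(0, 56.7401) (0, 35.3415) (17, 36.9051) (17, 54.9816)]  |A|=335.538
4. ⊥bis P3·P2 via (11.34,41.605): [(0, 48.9554) (0, 35.3415) (17, 36.9051) (17, 37.9363)]  |A|=124.4834
5. ⊥bis P3·P4 via (7.82,44.01): [(7.7046, 43.9614) (0, 40.7174) (0, 35.3415) (17, 36.9051) (17, 37.9363)]  |A|=92.7478
6. ⊥bis P3·P5 via (9.565,44.895): [(7.7046, 43.9614) (0, 40.7174) (0, 35.3415) (17, 36.9051) (17, 37.9363)]  |A|=92.7478
7. ⊥bis P3·P6 via (5.52,52.43): [(7.7046, 43.9614) (0, 40.7174) (0, 35.3415) (17, 36.9051) (17, 37.9363)]  |A|=92.7478
8. ⊥bis P3·P7 via (10.78,35.815): [(7.7046, 43.9614) (0, 40.7174) (0, 35.3415) (13.5546, 36.5882) (17, 37.5483) (17, 37.9363)]  |A|=91.6397
9. canonical 6-gon: [(7.7046, 43.9614) (0, 40.7174) (0, 35.3415) (13.5546, 36.5882) (17, 37.5483) (17, 37.9363)]
10. shoelace: 91.6397

Area of P3's cell: 91.6397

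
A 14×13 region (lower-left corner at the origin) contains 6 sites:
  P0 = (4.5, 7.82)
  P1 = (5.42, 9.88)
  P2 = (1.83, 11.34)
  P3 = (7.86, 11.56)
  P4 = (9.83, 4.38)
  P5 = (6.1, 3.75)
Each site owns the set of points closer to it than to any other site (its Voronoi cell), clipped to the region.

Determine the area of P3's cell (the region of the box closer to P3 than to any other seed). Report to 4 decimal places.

Area of P3's cell: 32.5725

1. box [0,14]×[0,13]: [(0, 0) (14, 0) (14, 13) (0, 13)]
2. ⊥bis P3·P0 via (6.18,9.69): [(14, 2.6645) (14, 13) (2.4957, 13)]  |A|=59.4513
3. ⊥bis P3·P1 via (6.64,10.72): [(9.2452, 6.9362) (14, 2.6645) (14, 13) (5.0702, 13)]  |A|=51.6457
4. ⊥bis P3·P2 via (4.845,11.45): [(9.2452, 6.9362) (14, 2.6645) (14, 13) (5.0702, 13)]  |A|=51.6457
5. ⊥bis P3·P4 via (8.845,7.97): [(8.5829, 7.8981) (14, 9.3844) (14, 13) (5.0702, 13)]  |A|=32.5725
6. ⊥bis P3·P5 via (6.98,7.655): [(8.5829, 7.8981) (14, 9.3844) (14, 13) (5.0702, 13)]  |A|=32.5725
7. canonical 4-gon: [(8.5829, 7.8981) (14, 9.3844) (14, 13) (5.0702, 13)]
8. shoelace: 32.5725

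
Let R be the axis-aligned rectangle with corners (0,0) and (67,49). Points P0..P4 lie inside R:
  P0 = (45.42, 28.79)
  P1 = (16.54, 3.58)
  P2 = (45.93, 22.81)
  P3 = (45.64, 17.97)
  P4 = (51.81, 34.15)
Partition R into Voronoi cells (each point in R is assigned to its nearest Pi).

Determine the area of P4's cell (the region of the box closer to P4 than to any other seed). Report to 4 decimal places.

Area of P4's cell: 585.2825

1. box [0,67]×[0,49]: [(0, 0) (67, 0) (67, 49) (0, 49)]
2. ⊥bis P4·P0 via (48.615,31.47): [(67, 9.5521) (67, 49) (33.9106, 49)]  |A|=652.6533
3. ⊥bis P4·P1 via (34.175,18.865): [(67, 9.5521) (67, 49) (33.9106, 49)]  |A|=652.6533
4. ⊥bis P4·P2 via (48.87,28.48): [(52.8573, 26.4125) (67, 19.0793) (67, 49) (33.9106, 49)]  |A|=585.283
5. ⊥bis P4·P3 via (48.725,26.06): [(52.8573, 26.4125) (66.9137, 19.124) (67, 19.0911) (67, 49) (33.9106, 49)]  |A|=585.2825
6. canonical 5-gon: [(52.8573, 26.4125) (66.9137, 19.124) (67, 19.0911) (67, 49) (33.9106, 49)]
7. shoelace: 585.2825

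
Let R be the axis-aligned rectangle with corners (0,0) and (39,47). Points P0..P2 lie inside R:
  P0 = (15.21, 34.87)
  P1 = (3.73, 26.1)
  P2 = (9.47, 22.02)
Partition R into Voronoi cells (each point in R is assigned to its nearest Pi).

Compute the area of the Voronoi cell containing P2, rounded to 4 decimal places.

Area of P2's cell: 885.3606

1. box [0,39]×[0,47]: [(0, 0) (39, 0) (39, 47) (0, 47)]
2. ⊥bis P2·P0 via (12.34,28.445): [(0, 33.9572) (0, 0) (39, 0) (39, 16.5362)]  |A|=984.6206
3. ⊥bis P2·P1 via (6.6,24.06): [(10.349, 29.3344) (0, 14.7747) (0, 0) (39, 0) (39, 16.5362)]  |A|=885.3606
4. canonical 5-gon: [(10.349, 29.3344) (0, 14.7747) (0, 0) (39, 0) (39, 16.5362)]
5. shoelace: 885.3606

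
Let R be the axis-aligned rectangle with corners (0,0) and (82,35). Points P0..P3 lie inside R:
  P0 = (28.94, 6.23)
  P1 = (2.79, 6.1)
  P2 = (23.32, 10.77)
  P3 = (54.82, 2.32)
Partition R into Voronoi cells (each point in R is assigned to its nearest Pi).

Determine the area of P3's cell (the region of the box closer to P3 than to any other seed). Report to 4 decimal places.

1. box [0,82]×[0,35]: [(0, 0) (82, 0) (82, 35) (0, 35)]
2. ⊥bis P3·P0 via (41.88,4.275): [(41.2341, 0) (82, 0) (82, 35) (46.522, 35)]  |A|=1334.268
3. ⊥bis P3·P1 via (28.805,4.21): [(41.2341, 0) (82, 0) (82, 35) (46.522, 35)]  |A|=1334.268
4. ⊥bis P3·P2 via (39.07,6.545): [(46.2884, 33.4538) (41.2341, 0) (82, 0) (82, 35) (46.7032, 35)]  |A|=1334.1279
5. canonical 5-gon: [(46.2884, 33.4538) (41.2341, 0) (82, 0) (82, 35) (46.7032, 35)]
6. shoelace: 1334.1279

Area of P3's cell: 1334.1279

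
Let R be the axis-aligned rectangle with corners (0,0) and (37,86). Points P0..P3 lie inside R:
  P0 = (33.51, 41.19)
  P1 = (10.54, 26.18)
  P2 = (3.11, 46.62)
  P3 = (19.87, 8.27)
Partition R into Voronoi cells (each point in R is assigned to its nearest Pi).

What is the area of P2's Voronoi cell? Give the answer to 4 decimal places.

1. box [0,37]×[0,86]: [(0, 0) (37, 0) (37, 86) (0, 86)]
2. ⊥bis P2·P0 via (18.31,43.905): [(0, 0) (10.4678, 0) (25.8289, 86) (0, 86)]  |A|=1560.7581
3. ⊥bis P2·P1 via (6.825,36.4): [(0, 33.9191) (17.6739, 40.3436) (25.8289, 86) (0, 86)]  |A|=1049.8639
4. ⊥bis P2·P3 via (11.49,27.445): [(0, 33.9191) (17.6739, 40.3436) (25.8289, 86) (0, 86)]  |A|=1049.8639
5. canonical 4-gon: [(0, 33.9191) (17.6739, 40.3436) (25.8289, 86) (0, 86)]
6. shoelace: 1049.8639

Area of P2's cell: 1049.8639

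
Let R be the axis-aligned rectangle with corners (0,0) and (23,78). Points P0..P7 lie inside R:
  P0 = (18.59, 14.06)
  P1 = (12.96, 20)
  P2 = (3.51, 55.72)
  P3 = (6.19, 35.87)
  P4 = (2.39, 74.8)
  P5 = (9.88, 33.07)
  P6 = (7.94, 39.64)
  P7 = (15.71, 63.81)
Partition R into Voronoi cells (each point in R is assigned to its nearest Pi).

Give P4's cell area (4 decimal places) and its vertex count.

Area of P4's cell: 139.7562 (4 vertices)

1. box [0,23]×[0,78]: [(0, 0) (23, 0) (23, 78) (0, 78)]
2. ⊥bis P4·P0 via (10.49,44.43): [(0, 41.6322) (23, 47.7665) (23, 78) (0, 78)]  |A|=765.9143
3. ⊥bis P4·P1 via (7.675,47.4): [(0, 45.9196) (23, 50.3559) (23, 78) (0, 78)]  |A|=686.8311
4. ⊥bis P4·P2 via (2.95,65.26): [(0, 65.0868) (23, 66.4369) (23, 78) (0, 78)]  |A|=281.4766
5. ⊥bis P4·P3 via (4.29,55.335): [(0, 65.0868) (23, 66.4369) (23, 78) (0, 78)]  |A|=281.4766
6. ⊥bis P4·P5 via (6.135,53.935): [(0, 65.0868) (23, 66.4369) (23, 78) (0, 78)]  |A|=281.4766
7. ⊥bis P4·P6 via (5.165,57.22): [(0, 65.0868) (23, 66.4369) (23, 78) (0, 78)]  |A|=281.4766
8. ⊥bis P4·P7 via (9.05,69.305): [(0, 65.0868) (5.8532, 65.4304) (16.224, 78) (0, 78)]  |A|=139.7562
9. canonical 4-gon: [(0, 65.0868) (5.8532, 65.4304) (16.224, 78) (0, 78)]
10. shoelace: 139.7562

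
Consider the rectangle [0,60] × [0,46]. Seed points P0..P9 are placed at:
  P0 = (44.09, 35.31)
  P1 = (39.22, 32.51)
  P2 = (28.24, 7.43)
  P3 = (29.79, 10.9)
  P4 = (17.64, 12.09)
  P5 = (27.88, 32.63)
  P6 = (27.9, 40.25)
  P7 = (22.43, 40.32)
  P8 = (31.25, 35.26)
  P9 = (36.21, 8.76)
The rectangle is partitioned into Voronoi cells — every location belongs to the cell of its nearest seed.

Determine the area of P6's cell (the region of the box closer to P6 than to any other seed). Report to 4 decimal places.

Area of P6's cell: 86.6306

1. box [0,60]×[0,46]: [(0, 0) (60, 0) (60, 46) (0, 46)]
2. ⊥bis P6·P0 via (35.995,37.78): [(0, 0) (24.4673, 0) (38.5031, 46) (0, 46)]  |A|=1448.3205
3. ⊥bis P6·P1 via (33.56,36.38): [(0, 0) (8.6853, 0) (37.1859, 41.683) (38.5031, 46) (0, 46)]  |A|=1119.4002
4. ⊥bis P6·P2 via (28.07,23.84): [(0, 23.5492) (24.9638, 23.8078) (37.1859, 41.683) (38.5031, 46) (0, 46)]  |A|=722.0716
5. ⊥bis P6·P3 via (28.845,25.575): [(0, 23.7175) (26.049, 25.395) (37.1859, 41.683) (38.5031, 46) (0, 46)]  |A|=700.2093
6. ⊥bis P6·P4 via (22.77,26.17): [(0, 34.4662) (25.0702, 25.3319) (26.049, 25.395) (37.1859, 41.683) (38.5031, 46) (0, 46)]  |A|=565.4737
7. ⊥bis P6·P5 via (27.89,36.44): [(0, 36.5132) (33.5908, 36.425) (37.1859, 41.683) (38.5031, 46) (0, 46)]  |A|=347.9647
8. ⊥bis P6·P7 via (25.165,40.285): [(25.1159, 36.4473) (33.5908, 36.425) (37.1859, 41.683) (38.5031, 46) (25.2381, 46)]  |A|=108.2836
9. ⊥bis P6·P8 via (29.575,37.755): [(25.1159, 36.4473) (27.6173, 36.4407) (37.6393, 43.1689) (38.5031, 46) (25.2381, 46)]  |A|=86.6306
10. ⊥bis P6·P9 via (32.055,24.505): [(25.1159, 36.4473) (27.6173, 36.4407) (37.6393, 43.1689) (38.5031, 46) (25.2381, 46)]  |A|=86.6306
11. canonical 5-gon: [(25.1159, 36.4473) (27.6173, 36.4407) (37.6393, 43.1689) (38.5031, 46) (25.2381, 46)]
12. shoelace: 86.6306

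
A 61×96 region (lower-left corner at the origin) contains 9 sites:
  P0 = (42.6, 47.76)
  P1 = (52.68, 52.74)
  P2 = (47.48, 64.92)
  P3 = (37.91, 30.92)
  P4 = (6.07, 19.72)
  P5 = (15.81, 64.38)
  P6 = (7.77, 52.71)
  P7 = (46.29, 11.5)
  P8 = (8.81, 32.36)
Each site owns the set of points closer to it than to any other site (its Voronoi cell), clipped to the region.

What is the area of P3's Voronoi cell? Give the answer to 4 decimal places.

1. box [0,61]×[0,96]: [(0, 0) (61, 0) (61, 96) (0, 96)]
2. ⊥bis P3·P0 via (40.255,39.34): [(0, 50.5512) (0, 0) (61, 0) (61, 33.5624)]  |A|=2565.4649
3. ⊥bis P3·P1 via (45.295,41.83): [(55.0683, 35.2144) (0, 50.5512) (0, 0) (61, 0) (61, 31.1993)]  |A|=2558.456
4. ⊥bis P3·P2 via (42.695,47.92): [(55.0683, 35.2144) (0, 50.5512) (0, 0) (61, 0) (61, 31.1993)]  |A|=2558.456
5. ⊥bis P3·P4 via (21.99,25.32): [(55.0683, 35.2144) (14.5391, 46.502) (30.8965, 0) (61, 0) (61, 31.1993)]  |A|=1472.5981
6. ⊥bis P3·P5 via (26.86,47.65): [(55.0683, 35.2144) (21.983, 44.4288) (16.5342, 40.8299) (30.8965, 0) (61, 0) (61, 31.1993)]  |A|=1453.555
7. ⊥bis P3·P6 via (22.84,41.815): [(55.0683, 35.2144) (24.2693, 43.7921) (18.365, 35.6252) (30.8965, 0) (61, 0) (61, 31.1993)]  |A|=1424.8652
8. ⊥bis P3·P7 via (42.1,21.21): [(55.0683, 35.2144) (24.2693, 43.7921) (18.365, 35.6252) (25.8954, 14.2175) (61, 29.3656) (61, 31.1993)]  |A|=695.4333
9. ⊥bis P3·P8 via (23.36,31.64): [(55.0683, 35.2144) (24.2693, 43.7921) (23.9387, 43.3347) (22.9169, 22.685) (25.8954, 14.2175) (61, 29.3656) (61, 31.1993)]  |A|=641.825
10. canonical 7-gon: [(55.0683, 35.2144) (24.2693, 43.7921) (23.9387, 43.3347) (22.9169, 22.685) (25.8954, 14.2175) (61, 29.3656) (61, 31.1993)]
11. shoelace: 641.825

Area of P3's cell: 641.8250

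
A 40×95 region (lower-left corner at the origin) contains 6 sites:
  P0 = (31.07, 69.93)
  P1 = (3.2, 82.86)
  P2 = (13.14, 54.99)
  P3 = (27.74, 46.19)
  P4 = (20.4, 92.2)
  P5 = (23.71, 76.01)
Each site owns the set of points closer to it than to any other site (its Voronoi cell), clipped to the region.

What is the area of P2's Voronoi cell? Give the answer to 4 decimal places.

1. box [0,40]×[0,95]: [(0, 0) (40, 0) (40, 95) (0, 95)]
2. ⊥bis P2·P0 via (22.105,62.46): [(0, 88.989) (0, 0) (40, 0) (40, 40.9836)]  |A|=2599.4513
3. ⊥bis P2·P1 via (8.17,68.925): [(14.7598, 71.2753) (0, 66.0111) (0, 0) (40, 0) (40, 40.9836)]  |A|=2429.8776
4. ⊥bis P2·P3 via (20.44,50.59): [(25.2903, 58.6372) (14.7598, 71.2753) (0, 66.0111) (0, 16.6782)]  |A|=744.8086
5. ⊥bis P2·P4 via (16.77,73.595): [(25.2903, 58.6372) (14.7598, 71.2753) (0, 66.0111) (0, 16.6782)]  |A|=744.8086
6. ⊥bis P2·P5 via (18.425,65.5): [(25.2903, 58.6372) (20.3991, 64.5073) (10.1848, 69.6436) (0, 66.0111) (0, 16.6782)]  |A|=724.7264
7. canonical 5-gon: [(25.2903, 58.6372) (20.3991, 64.5073) (10.1848, 69.6436) (0, 66.0111) (0, 16.6782)]
8. shoelace: 724.7264

Area of P2's cell: 724.7264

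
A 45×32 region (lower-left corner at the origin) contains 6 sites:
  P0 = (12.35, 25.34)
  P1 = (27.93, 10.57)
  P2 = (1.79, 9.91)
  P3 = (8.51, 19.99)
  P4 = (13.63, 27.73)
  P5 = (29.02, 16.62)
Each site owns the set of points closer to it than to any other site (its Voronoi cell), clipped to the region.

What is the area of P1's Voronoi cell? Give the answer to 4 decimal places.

1. box [0,45]×[0,32]: [(0, 0) (45, 0) (45, 32) (0, 32)]
2. ⊥bis P1·P0 via (20.14,17.955): [(3.1185, 0) (45, 0) (45, 32) (33.4548, 32)]  |A|=854.8275
3. ⊥bis P1·P2 via (14.86,10.24): [(14.8072, 12.3298) (15.1185, 0) (45, 0) (45, 32) (33.4548, 32)]  |A|=780.8484
4. ⊥bis P1·P3 via (18.22,15.28): [(18.8654, 16.6105) (14.9053, 8.4465) (15.1185, 0) (45, 0) (45, 32) (33.4548, 32)]  |A|=772.7591
5. ⊥bis P1·P4 via (20.78,19.15): [(23.1271, 21.1059) (18.8654, 16.6105) (14.9053, 8.4465) (15.1185, 0) (45, 0) (45, 32) (36.2, 32)]  |A|=757.8059
6. ⊥bis P1·P5 via (28.475,13.595): [(18.2925, 15.4295) (14.9053, 8.4465) (15.1185, 0) (45, 0) (45, 10.6178)]  |A|=387.365
7. canonical 5-gon: [(18.2925, 15.4295) (14.9053, 8.4465) (15.1185, 0) (45, 0) (45, 10.6178)]
8. shoelace: 387.365

Area of P1's cell: 387.3650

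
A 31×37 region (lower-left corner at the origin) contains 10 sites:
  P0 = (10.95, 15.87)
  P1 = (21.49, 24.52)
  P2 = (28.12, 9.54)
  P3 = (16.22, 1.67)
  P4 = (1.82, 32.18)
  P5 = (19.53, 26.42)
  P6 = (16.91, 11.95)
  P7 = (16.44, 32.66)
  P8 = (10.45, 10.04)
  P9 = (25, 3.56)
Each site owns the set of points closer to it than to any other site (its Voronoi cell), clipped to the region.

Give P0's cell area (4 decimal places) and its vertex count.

Area of P0's cell: 154.7698 (7 vertices)

1. box [0,31]×[0,37]: [(0, 0) (31, 0) (31, 37) (0, 37)]
2. ⊥bis P0·P1 via (16.22,20.195): [(0, 0) (31, 0) (31, 2.1856) (2.4284, 37) (0, 37)]  |A|=649.649
3. ⊥bis P0·P2 via (19.535,12.705): [(0, 0) (14.8511, 0) (20.4128, 15.0861) (2.4284, 37) (0, 37)]  |A|=516.2675
4. ⊥bis P0·P3 via (13.585,8.77): [(0, 3.7282) (18.7975, 10.7045) (20.4128, 15.0861) (2.4284, 37) (0, 37)]  |A|=401.74
5. ⊥bis P0·P4 via (6.385,24.025): [(0, 20.4508) (0, 3.7282) (18.7975, 10.7045) (20.4128, 15.0861) (10.9703, 26.5918)]  |A|=298.3275
6. ⊥bis P0·P5 via (15.24,21.145): [(9.5324, 25.7868) (0, 20.4508) (0, 3.7282) (18.7975, 10.7045) (20.4128, 15.0861) (15.8424, 20.655)]  |A|=292.0984
7. ⊥bis P0·P6 via (13.93,13.91): [(9.5324, 25.7868) (0, 20.4508) (0, 3.7282) (9.569, 7.2796) (17.2435, 18.9479) (15.8424, 20.655)]  |A|=241.3382
8. ⊥bis P0·P7 via (13.695,24.265): [(9.8629, 25.518) (9.3511, 25.6854) (0, 20.4508) (0, 3.7282) (9.569, 7.2796) (17.2435, 18.9479) (15.8424, 20.655)]  |A|=241.2971
9. ⊥bis P0·P8 via (10.7,12.955): [(9.8629, 25.518) (9.3511, 25.6854) (0, 20.4508) (0, 13.8727) (13.1629, 12.7438) (17.2435, 18.9479) (15.8424, 20.655)]  |A|=154.7698
10. ⊥bis P0·P9 via (17.975,9.715): [(9.8629, 25.518) (9.3511, 25.6854) (0, 20.4508) (0, 13.8727) (13.1629, 12.7438) (17.2435, 18.9479) (15.8424, 20.655)]  |A|=154.7698
11. canonical 7-gon: [(9.8629, 25.518) (9.3511, 25.6854) (0, 20.4508) (0, 13.8727) (13.1629, 12.7438) (17.2435, 18.9479) (15.8424, 20.655)]
12. shoelace: 154.7698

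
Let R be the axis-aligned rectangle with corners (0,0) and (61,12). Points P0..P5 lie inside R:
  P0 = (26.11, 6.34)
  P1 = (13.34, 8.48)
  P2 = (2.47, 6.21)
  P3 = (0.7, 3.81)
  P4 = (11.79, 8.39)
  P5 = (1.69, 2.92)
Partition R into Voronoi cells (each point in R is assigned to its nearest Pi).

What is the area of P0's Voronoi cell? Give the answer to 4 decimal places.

1. box [0,61]×[0,12]: [(0, 0) (61, 0) (61, 12) (0, 12)]
2. ⊥bis P0·P1 via (19.725,7.41): [(18.4832, 0) (61, 0) (61, 12) (20.4942, 12)]  |A|=498.1355
3. ⊥bis P0·P2 via (14.29,6.275): [(18.4832, 0) (61, 0) (61, 12) (20.4942, 12)]  |A|=498.1355
4. ⊥bis P0·P3 via (13.405,5.075): [(18.4832, 0) (61, 0) (61, 12) (20.4942, 12)]  |A|=498.1355
5. ⊥bis P0·P4 via (18.95,7.365): [(18.4832, 0) (61, 0) (61, 12) (20.4942, 12)]  |A|=498.1355
6. ⊥bis P0·P5 via (13.9,4.63): [(18.4832, 0) (61, 0) (61, 12) (20.4942, 12)]  |A|=498.1355
7. canonical 4-gon: [(18.4832, 0) (61, 0) (61, 12) (20.4942, 12)]
8. shoelace: 498.1355

Area of P0's cell: 498.1355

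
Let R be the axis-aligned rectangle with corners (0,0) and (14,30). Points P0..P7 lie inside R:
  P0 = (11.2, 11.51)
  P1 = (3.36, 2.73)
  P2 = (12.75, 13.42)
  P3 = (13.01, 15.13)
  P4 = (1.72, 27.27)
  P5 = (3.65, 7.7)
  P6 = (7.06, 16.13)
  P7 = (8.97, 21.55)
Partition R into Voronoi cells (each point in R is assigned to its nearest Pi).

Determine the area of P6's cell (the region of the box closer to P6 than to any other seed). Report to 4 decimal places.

Area of P6's cell: 68.3617

1. box [0,14]×[0,30]: [(0, 0) (14, 0) (14, 30) (0, 30)]
2. ⊥bis P6·P0 via (9.13,13.82): [(0, 5.6386) (14, 18.184) (14, 30) (0, 30)]  |A|=253.2418
3. ⊥bis P6·P1 via (5.21,9.43): [(0, 10.8686) (4.4616, 9.6366) (14, 18.184) (14, 30) (0, 30)]  |A|=241.5747
4. ⊥bis P6·P2 via (9.905,14.775): [(0, 10.8686) (4.4616, 9.6366) (9.6885, 14.3205) (14, 23.373) (14, 30) (0, 30)]  |A|=230.3887
5. ⊥bis P6·P3 via (10.035,15.63): [(0, 10.8686) (4.4616, 9.6366) (9.6885, 14.3205) (9.8838, 14.7306) (12.4501, 30) (0, 30)]  |A|=204.9169
6. ⊥bis P6·P4 via (4.39,21.7): [(0, 19.5956) (0, 10.8686) (4.4616, 9.6366) (9.6885, 14.3205) (9.8838, 14.7306) (11.6392, 25.1749)]  |A|=114.3313
7. ⊥bis P6·P5 via (5.355,11.915): [(0, 19.5956) (0, 14.0811) (6.4912, 11.4554) (9.6885, 14.3205) (9.8838, 14.7306) (11.6392, 25.1749)]  |A|=98.5971
8. ⊥bis P6·P7 via (8.015,18.84): [(2.4873, 20.7879) (0, 19.5956) (0, 14.0811) (6.4912, 11.4554) (9.6885, 14.3205) (9.8838, 14.7306) (10.4314, 17.9885)]  |A|=68.3617
9. canonical 7-gon: [(2.4873, 20.7879) (0, 19.5956) (0, 14.0811) (6.4912, 11.4554) (9.6885, 14.3205) (9.8838, 14.7306) (10.4314, 17.9885)]
10. shoelace: 68.3617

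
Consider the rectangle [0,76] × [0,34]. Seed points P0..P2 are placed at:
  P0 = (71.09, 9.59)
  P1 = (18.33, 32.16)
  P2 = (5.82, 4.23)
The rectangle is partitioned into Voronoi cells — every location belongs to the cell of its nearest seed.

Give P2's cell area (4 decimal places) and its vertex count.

1. box [0,76]×[0,34]: [(0, 0) (76, 0) (76, 34) (0, 34)]
2. ⊥bis P2·P0 via (38.455,6.91): [(0, 0) (39.0225, 0) (36.2304, 34) (0, 34)]  |A|=1279.2978
3. ⊥bis P2·P1 via (12.075,18.195): [(0, 23.6035) (0, 0) (39.0225, 0) (38.5002, 6.359)]  |A|=578.4411
4. canonical 4-gon: [(0, 23.6035) (0, 0) (39.0225, 0) (38.5002, 6.359)]
5. shoelace: 578.4411

Area of P2's cell: 578.4411 (4 vertices)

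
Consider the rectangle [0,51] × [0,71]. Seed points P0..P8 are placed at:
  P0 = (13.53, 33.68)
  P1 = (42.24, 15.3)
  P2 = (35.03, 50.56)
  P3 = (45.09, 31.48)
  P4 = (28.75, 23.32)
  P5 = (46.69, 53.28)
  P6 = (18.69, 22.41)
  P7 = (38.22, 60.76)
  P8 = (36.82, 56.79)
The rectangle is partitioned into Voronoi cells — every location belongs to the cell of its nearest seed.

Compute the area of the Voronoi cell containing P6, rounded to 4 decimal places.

1. box [0,51]×[0,71]: [(0, 0) (51, 0) (51, 71) (0, 71)]
2. ⊥bis P6·P0 via (16.11,28.045): [(0, 20.669) (0, 0) (51, 0) (51, 44.0195)]  |A|=1649.5561
3. ⊥bis P6·P1 via (30.465,18.855): [(35.9872, 37.1458) (0, 20.669) (0, 0) (24.7725, 0)]  |A|=832.0066
4. ⊥bis P6·P2 via (26.86,36.485): [(34.4564, 32.0756) (30.2483, 34.5182) (0, 20.669) (0, 0) (24.7725, 0)]  |A|=819.4687
5. ⊥bis P6·P3 via (31.89,26.945): [(32.4316, 25.3687) (29.4186, 34.1384) (0, 20.669) (0, 0) (24.7725, 0)]  |A|=798.6738
6. ⊥bis P6·P4 via (23.72,22.865): [(25.5541, 2.589) (22.9674, 31.1847) (0, 20.669) (0, 0) (24.7725, 0)]  |A|=638.1419
7. ⊥bis P6·P5 via (32.69,37.845): [(25.5541, 2.589) (22.9674, 31.1847) (0, 20.669) (0, 0) (24.7725, 0)]  |A|=638.1419
8. ⊥bis P6·P7 via (28.455,41.585): [(25.5541, 2.589) (22.9674, 31.1847) (0, 20.669) (0, 0) (24.7725, 0)]  |A|=638.1419
9. ⊥bis P6·P8 via (27.755,39.6): [(25.5541, 2.589) (22.9674, 31.1847) (0, 20.669) (0, 0) (24.7725, 0)]  |A|=638.1419
10. canonical 5-gon: [(25.5541, 2.589) (22.9674, 31.1847) (0, 20.669) (0, 0) (24.7725, 0)]
11. shoelace: 638.1419

Area of P6's cell: 638.1419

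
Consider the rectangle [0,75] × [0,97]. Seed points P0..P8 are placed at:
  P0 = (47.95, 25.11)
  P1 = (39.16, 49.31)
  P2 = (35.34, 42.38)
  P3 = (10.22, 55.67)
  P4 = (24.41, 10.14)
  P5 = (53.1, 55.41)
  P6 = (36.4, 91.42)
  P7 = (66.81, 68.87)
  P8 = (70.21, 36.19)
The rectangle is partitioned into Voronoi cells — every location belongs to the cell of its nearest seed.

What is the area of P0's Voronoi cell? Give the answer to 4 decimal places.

1. box [0,75]×[0,97]: [(0, 0) (75, 0) (75, 97) (0, 97)]
2. ⊥bis P0·P1 via (43.555,37.21): [(0, 21.3898) (0, 0) (75, 0) (75, 48.6316)]  |A|=2625.8013
3. ⊥bis P0·P2 via (41.645,33.745): [(49.1972, 39.2594) (0, 3.3372) (0, 0) (75, 0) (75, 48.6316)]  |A|=2181.7311
4. ⊥bis P0·P3 via (29.085,40.39): [(49.1972, 39.2594) (0, 3.3372) (0, 0) (75, 0) (75, 48.6316)]  |A|=2181.7311
5. ⊥bis P0·P4 via (36.18,17.625): [(49.1972, 39.2594) (30.9123, 25.9083) (47.3884, 0) (75, 0) (75, 48.6316)]  |A|=1516.274
6. ⊥bis P0·P5 via (50.525,40.26): [(51.4971, 40.0948) (49.1972, 39.2594) (30.9123, 25.9083) (47.3884, 0) (75, 0) (75, 36.1001)]  |A|=1369.011
7. ⊥bis P0·P6 via (42.175,58.265): [(51.4971, 40.0948) (49.1972, 39.2594) (30.9123, 25.9083) (47.3884, 0) (75, 0) (75, 36.1001)]  |A|=1369.011
8. ⊥bis P0·P7 via (57.38,46.99): [(51.4971, 40.0948) (49.1972, 39.2594) (30.9123, 25.9083) (47.3884, 0) (75, 0) (75, 36.1001)]  |A|=1369.011
9. ⊥bis P0·P8 via (59.08,30.65): [(54.6452, 39.5597) (51.4971, 40.0948) (49.1972, 39.2594) (30.9123, 25.9083) (47.3884, 0) (74.3362, 0)]  |A|=988.4747
10. canonical 6-gon: [(54.6452, 39.5597) (51.4971, 40.0948) (49.1972, 39.2594) (30.9123, 25.9083) (47.3884, 0) (74.3362, 0)]
11. shoelace: 988.4747

Area of P0's cell: 988.4747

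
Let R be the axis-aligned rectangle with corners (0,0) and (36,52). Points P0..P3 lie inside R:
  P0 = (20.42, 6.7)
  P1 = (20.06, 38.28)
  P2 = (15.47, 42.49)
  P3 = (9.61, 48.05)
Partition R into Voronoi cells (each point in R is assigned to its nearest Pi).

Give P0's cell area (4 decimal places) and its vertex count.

Area of P0's cell: 808.6365 (5 vertices)

1. box [0,36]×[0,52]: [(0, 0) (36, 0) (36, 52) (0, 52)]
2. ⊥bis P0·P1 via (20.24,22.49): [(0, 22.2593) (0, 0) (36, 0) (36, 22.6697)]  |A|=808.7207
3. ⊥bis P0·P2 via (17.945,24.595): [(1.1519, 22.2724) (0, 22.1131) (0, 0) (36, 0) (36, 22.6697)]  |A|=808.6365
4. ⊥bis P0·P3 via (15.015,27.375): [(1.1519, 22.2724) (0, 22.1131) (0, 0) (36, 0) (36, 22.6697)]  |A|=808.6365
5. canonical 5-gon: [(1.1519, 22.2724) (0, 22.1131) (0, 0) (36, 0) (36, 22.6697)]
6. shoelace: 808.6365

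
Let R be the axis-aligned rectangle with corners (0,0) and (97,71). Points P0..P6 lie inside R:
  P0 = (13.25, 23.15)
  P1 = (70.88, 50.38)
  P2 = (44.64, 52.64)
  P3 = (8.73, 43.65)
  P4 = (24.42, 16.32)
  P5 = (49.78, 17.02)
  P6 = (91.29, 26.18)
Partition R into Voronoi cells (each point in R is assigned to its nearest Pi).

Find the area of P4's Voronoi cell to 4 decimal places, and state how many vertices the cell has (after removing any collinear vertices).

1. box [0,97]×[0,71]: [(0, 0) (97, 0) (97, 71) (0, 71)]
2. ⊥bis P4·P0 via (18.835,19.735): [(6.7679, 0) (97, 0) (97, 71) (50.1815, 71)]  |A|=4865.2995
3. ⊥bis P4·P1 via (47.65,33.35): [(36.4781, 48.5891) (6.7679, 0) (72.099, 0)]  |A|=1587.1924
4. ⊥bis P4·P2 via (34.53,34.48): [(55.2975, 22.9184) (29.5472, 37.254) (6.7679, 0) (72.099, 0)]  |A|=1391.5713
5. ⊥bis P4·P3 via (16.575,29.985): [(55.2975, 22.9184) (29.5472, 37.254) (6.7679, 0) (72.099, 0)]  |A|=1391.5713
6. ⊥bis P4·P5 via (37.1,16.67): [(36.6408, 33.3049) (29.5472, 37.254) (6.7679, 0) (37.5601, 0)]  |A|=689.8798
7. ⊥bis P4·P6 via (57.855,21.25): [(36.6408, 33.3049) (29.5472, 37.254) (6.7679, 0) (37.5601, 0)]  |A|=689.8798
8. canonical 4-gon: [(36.6408, 33.3049) (29.5472, 37.254) (6.7679, 0) (37.5601, 0)]
9. shoelace: 689.8798

Area of P4's cell: 689.8798 (4 vertices)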